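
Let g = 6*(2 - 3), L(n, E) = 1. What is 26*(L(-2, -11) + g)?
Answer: -130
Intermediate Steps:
g = -6 (g = 6*(-1) = -6)
26*(L(-2, -11) + g) = 26*(1 - 6) = 26*(-5) = -130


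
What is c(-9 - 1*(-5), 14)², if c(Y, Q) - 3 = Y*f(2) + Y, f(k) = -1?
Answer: 9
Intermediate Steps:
c(Y, Q) = 3 (c(Y, Q) = 3 + (Y*(-1) + Y) = 3 + (-Y + Y) = 3 + 0 = 3)
c(-9 - 1*(-5), 14)² = 3² = 9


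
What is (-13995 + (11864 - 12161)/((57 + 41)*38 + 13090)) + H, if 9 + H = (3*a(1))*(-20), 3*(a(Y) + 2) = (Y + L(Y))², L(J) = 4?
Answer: -241852873/16814 ≈ -14384.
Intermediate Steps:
a(Y) = -2 + (4 + Y)²/3 (a(Y) = -2 + (Y + 4)²/3 = -2 + (4 + Y)²/3)
H = -389 (H = -9 + (3*(-2 + (4 + 1)²/3))*(-20) = -9 + (3*(-2 + (⅓)*5²))*(-20) = -9 + (3*(-2 + (⅓)*25))*(-20) = -9 + (3*(-2 + 25/3))*(-20) = -9 + (3*(19/3))*(-20) = -9 + 19*(-20) = -9 - 380 = -389)
(-13995 + (11864 - 12161)/((57 + 41)*38 + 13090)) + H = (-13995 + (11864 - 12161)/((57 + 41)*38 + 13090)) - 389 = (-13995 - 297/(98*38 + 13090)) - 389 = (-13995 - 297/(3724 + 13090)) - 389 = (-13995 - 297/16814) - 389 = -235312227/16814 - 389 = -241852873/16814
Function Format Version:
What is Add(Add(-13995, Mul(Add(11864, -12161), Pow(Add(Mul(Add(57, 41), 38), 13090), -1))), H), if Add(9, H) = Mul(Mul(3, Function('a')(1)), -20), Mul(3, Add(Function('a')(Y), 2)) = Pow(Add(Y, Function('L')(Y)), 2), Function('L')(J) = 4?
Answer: Rational(-241852873, 16814) ≈ -14384.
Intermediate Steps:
Function('a')(Y) = Add(-2, Mul(Rational(1, 3), Pow(Add(4, Y), 2))) (Function('a')(Y) = Add(-2, Mul(Rational(1, 3), Pow(Add(Y, 4), 2))) = Add(-2, Mul(Rational(1, 3), Pow(Add(4, Y), 2))))
H = -389 (H = Add(-9, Mul(Mul(3, Add(-2, Mul(Rational(1, 3), Pow(Add(4, 1), 2)))), -20)) = Add(-9, Mul(Mul(3, Add(-2, Mul(Rational(1, 3), Pow(5, 2)))), -20)) = Add(-9, Mul(Mul(3, Add(-2, Mul(Rational(1, 3), 25))), -20)) = Add(-9, Mul(Mul(3, Add(-2, Rational(25, 3))), -20)) = Add(-9, Mul(Mul(3, Rational(19, 3)), -20)) = Add(-9, Mul(19, -20)) = Add(-9, -380) = -389)
Add(Add(-13995, Mul(Add(11864, -12161), Pow(Add(Mul(Add(57, 41), 38), 13090), -1))), H) = Add(Add(-13995, Mul(Add(11864, -12161), Pow(Add(Mul(Add(57, 41), 38), 13090), -1))), -389) = Add(Add(-13995, Mul(-297, Pow(Add(Mul(98, 38), 13090), -1))), -389) = Add(Add(-13995, Mul(-297, Pow(Add(3724, 13090), -1))), -389) = Add(Add(-13995, Mul(-297, Pow(16814, -1))), -389) = Add(Add(-13995, Mul(-297, Rational(1, 16814))), -389) = Add(Add(-13995, Rational(-297, 16814)), -389) = Add(Rational(-235312227, 16814), -389) = Rational(-241852873, 16814)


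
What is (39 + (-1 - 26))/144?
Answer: 1/12 ≈ 0.083333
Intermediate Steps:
(39 + (-1 - 26))/144 = (39 - 27)/144 = (1/144)*12 = 1/12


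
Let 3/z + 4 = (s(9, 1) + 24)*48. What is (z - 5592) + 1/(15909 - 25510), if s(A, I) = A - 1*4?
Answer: -74520015881/13326188 ≈ -5592.0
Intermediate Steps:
s(A, I) = -4 + A (s(A, I) = A - 4 = -4 + A)
z = 3/1388 (z = 3/(-4 + ((-4 + 9) + 24)*48) = 3/(-4 + (5 + 24)*48) = 3/(-4 + 29*48) = 3/(-4 + 1392) = 3/1388 ≈ 0.0021614)
(z - 5592) + 1/(15909 - 25510) = (3/1388 - 5592) + 1/(15909 - 25510) = -7761693/1388 + 1/(-9601) = -7761693/1388 - 1/9601 = -74520015881/13326188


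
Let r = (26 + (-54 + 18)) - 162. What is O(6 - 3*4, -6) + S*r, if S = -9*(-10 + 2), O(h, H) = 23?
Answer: -12361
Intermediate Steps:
r = -172 (r = (26 - 36) - 162 = -10 - 162 = -172)
S = 72 (S = -9*(-8) = 72)
O(6 - 3*4, -6) + S*r = 23 + 72*(-172) = 23 - 12384 = -12361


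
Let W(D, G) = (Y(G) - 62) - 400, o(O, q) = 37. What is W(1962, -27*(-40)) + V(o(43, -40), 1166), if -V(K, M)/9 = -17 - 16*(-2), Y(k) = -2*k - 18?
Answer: -2775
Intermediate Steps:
Y(k) = -18 - 2*k
V(K, M) = -135 (V(K, M) = -9*(-17 - 16*(-2)) = -9*(-17 + 32) = -9*15 = -135)
W(D, G) = -480 - 2*G (W(D, G) = ((-18 - 2*G) - 62) - 400 = (-80 - 2*G) - 400 = -480 - 2*G)
W(1962, -27*(-40)) + V(o(43, -40), 1166) = (-480 - (-54)*(-40)) - 135 = (-480 - 2*1080) - 135 = (-480 - 2160) - 135 = -2640 - 135 = -2775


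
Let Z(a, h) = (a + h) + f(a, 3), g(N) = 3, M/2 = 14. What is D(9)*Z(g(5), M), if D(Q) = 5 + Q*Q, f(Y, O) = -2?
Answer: 2494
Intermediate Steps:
M = 28 (M = 2*14 = 28)
D(Q) = 5 + Q**2
Z(a, h) = -2 + a + h (Z(a, h) = (a + h) - 2 = -2 + a + h)
D(9)*Z(g(5), M) = (5 + 9**2)*(-2 + 3 + 28) = (5 + 81)*29 = 86*29 = 2494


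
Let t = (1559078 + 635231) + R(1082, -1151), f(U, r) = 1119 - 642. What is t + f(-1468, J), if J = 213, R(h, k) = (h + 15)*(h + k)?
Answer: 2119093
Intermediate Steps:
R(h, k) = (15 + h)*(h + k)
f(U, r) = 477
t = 2118616 (t = (1559078 + 635231) + (1082² + 15*1082 + 15*(-1151) + 1082*(-1151)) = 2194309 + (1170724 + 16230 - 17265 - 1245382) = 2194309 - 75693 = 2118616)
t + f(-1468, J) = 2118616 + 477 = 2119093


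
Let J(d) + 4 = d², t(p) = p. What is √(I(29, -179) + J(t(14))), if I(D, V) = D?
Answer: √221 ≈ 14.866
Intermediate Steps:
J(d) = -4 + d²
√(I(29, -179) + J(t(14))) = √(29 + (-4 + 14²)) = √(29 + (-4 + 196)) = √(29 + 192) = √221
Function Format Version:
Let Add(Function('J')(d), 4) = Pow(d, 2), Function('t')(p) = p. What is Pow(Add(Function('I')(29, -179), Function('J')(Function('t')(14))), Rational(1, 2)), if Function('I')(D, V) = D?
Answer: Pow(221, Rational(1, 2)) ≈ 14.866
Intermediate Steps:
Function('J')(d) = Add(-4, Pow(d, 2))
Pow(Add(Function('I')(29, -179), Function('J')(Function('t')(14))), Rational(1, 2)) = Pow(Add(29, Add(-4, Pow(14, 2))), Rational(1, 2)) = Pow(Add(29, Add(-4, 196)), Rational(1, 2)) = Pow(Add(29, 192), Rational(1, 2)) = Pow(221, Rational(1, 2))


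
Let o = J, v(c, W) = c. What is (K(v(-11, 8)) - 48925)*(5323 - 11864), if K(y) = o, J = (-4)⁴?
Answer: 318343929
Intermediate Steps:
J = 256
o = 256
K(y) = 256
(K(v(-11, 8)) - 48925)*(5323 - 11864) = (256 - 48925)*(5323 - 11864) = -48669*(-6541) = 318343929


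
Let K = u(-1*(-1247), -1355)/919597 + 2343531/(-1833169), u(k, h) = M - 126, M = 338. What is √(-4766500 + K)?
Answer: I*√13545648891172262532186732651347/1685776712893 ≈ 2183.2*I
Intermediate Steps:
u(k, h) = 212 (u(k, h) = 338 - 126 = 212)
K = -2154715445179/1685776712893 (K = 212/919597 + 2343531/(-1833169) = 212*(1/919597) + 2343531*(-1/1833169) = 212/919597 - 2343531/1833169 = -2154715445179/1685776712893 ≈ -1.2782)
√(-4766500 + K) = √(-4766500 - 2154715445179/1685776712893) = √(-8035256856719929679/1685776712893) = I*√13545648891172262532186732651347/1685776712893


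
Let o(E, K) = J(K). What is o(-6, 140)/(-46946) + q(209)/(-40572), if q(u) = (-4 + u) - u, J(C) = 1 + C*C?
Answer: -198765997/476173278 ≈ -0.41742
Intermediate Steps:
J(C) = 1 + C**2
o(E, K) = 1 + K**2
q(u) = -4
o(-6, 140)/(-46946) + q(209)/(-40572) = (1 + 140**2)/(-46946) - 4/(-40572) = (1 + 19600)*(-1/46946) - 4*(-1/40572) = 19601*(-1/46946) + 1/10143 = -19601/46946 + 1/10143 = -198765997/476173278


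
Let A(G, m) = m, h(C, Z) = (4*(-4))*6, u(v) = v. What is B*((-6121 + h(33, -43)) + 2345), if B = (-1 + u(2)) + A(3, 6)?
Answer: -27104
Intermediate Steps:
h(C, Z) = -96 (h(C, Z) = -16*6 = -96)
B = 7 (B = (-1 + 2) + 6 = 1 + 6 = 7)
B*((-6121 + h(33, -43)) + 2345) = 7*((-6121 - 96) + 2345) = 7*(-6217 + 2345) = 7*(-3872) = -27104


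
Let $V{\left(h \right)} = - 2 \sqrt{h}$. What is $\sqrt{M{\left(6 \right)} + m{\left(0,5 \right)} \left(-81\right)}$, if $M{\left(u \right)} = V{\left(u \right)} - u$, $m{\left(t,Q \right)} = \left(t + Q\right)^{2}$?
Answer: $\sqrt{-2031 - 2 \sqrt{6}} \approx 45.121 i$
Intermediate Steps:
$m{\left(t,Q \right)} = \left(Q + t\right)^{2}$
$M{\left(u \right)} = - u - 2 \sqrt{u}$ ($M{\left(u \right)} = - 2 \sqrt{u} - u = - u - 2 \sqrt{u}$)
$\sqrt{M{\left(6 \right)} + m{\left(0,5 \right)} \left(-81\right)} = \sqrt{\left(\left(-1\right) 6 - 2 \sqrt{6}\right) + \left(5 + 0\right)^{2} \left(-81\right)} = \sqrt{\left(-6 - 2 \sqrt{6}\right) + 5^{2} \left(-81\right)} = \sqrt{\left(-6 - 2 \sqrt{6}\right) + 25 \left(-81\right)} = \sqrt{\left(-6 - 2 \sqrt{6}\right) - 2025} = \sqrt{-2031 - 2 \sqrt{6}}$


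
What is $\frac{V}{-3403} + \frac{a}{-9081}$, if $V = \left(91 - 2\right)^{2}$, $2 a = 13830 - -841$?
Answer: $- \frac{193786615}{61805286} \approx -3.1354$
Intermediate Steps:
$a = \frac{14671}{2}$ ($a = \frac{13830 - -841}{2} = \frac{13830 + 841}{2} = \frac{1}{2} \cdot 14671 = \frac{14671}{2} \approx 7335.5$)
$V = 7921$ ($V = 89^{2} = 7921$)
$\frac{V}{-3403} + \frac{a}{-9081} = \frac{7921}{-3403} + \frac{14671}{2 \left(-9081\right)} = 7921 \left(- \frac{1}{3403}\right) + \frac{14671}{2} \left(- \frac{1}{9081}\right) = - \frac{7921}{3403} - \frac{14671}{18162} = - \frac{193786615}{61805286}$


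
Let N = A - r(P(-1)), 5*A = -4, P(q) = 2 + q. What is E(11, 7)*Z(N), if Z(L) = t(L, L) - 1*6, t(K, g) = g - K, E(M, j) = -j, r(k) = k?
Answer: 42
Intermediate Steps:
A = -⅘ (A = (⅕)*(-4) = -⅘ ≈ -0.80000)
N = -9/5 (N = -⅘ - (2 - 1) = -⅘ - 1*1 = -⅘ - 1 = -9/5 ≈ -1.8000)
Z(L) = -6 (Z(L) = (L - L) - 1*6 = 0 - 6 = -6)
E(11, 7)*Z(N) = -1*7*(-6) = -7*(-6) = 42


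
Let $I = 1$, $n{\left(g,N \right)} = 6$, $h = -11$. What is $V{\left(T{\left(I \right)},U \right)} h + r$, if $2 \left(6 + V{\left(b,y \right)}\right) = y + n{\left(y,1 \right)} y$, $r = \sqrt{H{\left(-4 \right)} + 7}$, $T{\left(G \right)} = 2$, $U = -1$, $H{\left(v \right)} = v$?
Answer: $\frac{209}{2} + \sqrt{3} \approx 106.23$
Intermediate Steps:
$r = \sqrt{3}$ ($r = \sqrt{-4 + 7} = \sqrt{3} \approx 1.732$)
$V{\left(b,y \right)} = -6 + \frac{7 y}{2}$ ($V{\left(b,y \right)} = -6 + \frac{y + 6 y}{2} = -6 + \frac{7 y}{2}$)
$V{\left(T{\left(I \right)},U \right)} h + r = \left(-6 + \frac{7}{2} \left(-1\right)\right) \left(-11\right) + \sqrt{3} = \left(-6 - \frac{7}{2}\right) \left(-11\right) + \sqrt{3} = \left(- \frac{19}{2}\right) \left(-11\right) + \sqrt{3} = \frac{209}{2} + \sqrt{3}$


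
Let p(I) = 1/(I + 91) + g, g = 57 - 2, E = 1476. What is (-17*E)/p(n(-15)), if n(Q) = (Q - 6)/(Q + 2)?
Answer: -30210768/66233 ≈ -456.13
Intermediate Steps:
g = 55
n(Q) = (-6 + Q)/(2 + Q)
p(I) = 55 + 1/(91 + I) (p(I) = 1/(I + 91) + 55 = 1/(91 + I) + 55 = 55 + 1/(91 + I))
(-17*E)/p(n(-15)) = (-17*1476)/(((5006 + 55*((-6 - 15)/(2 - 15)))/(91 + (-6 - 15)/(2 - 15)))) = -25092*(91 - 21/(-13))/(5006 + 55*(-21/(-13))) = -25092*(91 - 1/13*(-21))/(5006 + 55*(-1/13*(-21))) = -25092*(91 + 21/13)/(5006 + 55*(21/13)) = -25092*1204/(13*(5006 + 1155/13)) = -25092/((13/1204)*(66233/13)) = -25092/66233/1204 = -25092*1204/66233 = -30210768/66233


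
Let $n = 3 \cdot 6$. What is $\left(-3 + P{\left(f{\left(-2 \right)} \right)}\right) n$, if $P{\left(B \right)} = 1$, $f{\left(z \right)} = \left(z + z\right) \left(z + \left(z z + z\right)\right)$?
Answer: $-36$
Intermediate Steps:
$f{\left(z \right)} = 2 z \left(z^{2} + 2 z\right)$ ($f{\left(z \right)} = 2 z \left(z + \left(z^{2} + z\right)\right) = 2 z \left(z + \left(z + z^{2}\right)\right) = 2 z \left(z^{2} + 2 z\right)$)
$n = 18$
$\left(-3 + P{\left(f{\left(-2 \right)} \right)}\right) n = \left(-3 + 1\right) 18 = \left(-2\right) 18 = -36$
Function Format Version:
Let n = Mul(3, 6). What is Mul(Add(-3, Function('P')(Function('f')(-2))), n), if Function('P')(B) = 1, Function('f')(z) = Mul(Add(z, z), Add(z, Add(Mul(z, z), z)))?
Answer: -36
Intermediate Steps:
Function('f')(z) = Mul(2, z, Add(Pow(z, 2), Mul(2, z))) (Function('f')(z) = Mul(Mul(2, z), Add(z, Add(Pow(z, 2), z))) = Mul(Mul(2, z), Add(z, Add(z, Pow(z, 2)))) = Mul(Mul(2, z), Add(Pow(z, 2), Mul(2, z))) = Mul(2, z, Add(Pow(z, 2), Mul(2, z))))
n = 18
Mul(Add(-3, Function('P')(Function('f')(-2))), n) = Mul(Add(-3, 1), 18) = Mul(-2, 18) = -36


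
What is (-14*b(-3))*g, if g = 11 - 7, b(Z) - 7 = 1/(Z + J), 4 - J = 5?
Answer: -378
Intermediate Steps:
J = -1 (J = 4 - 1*5 = 4 - 5 = -1)
b(Z) = 7 + 1/(-1 + Z) (b(Z) = 7 + 1/(Z - 1) = 7 + 1/(-1 + Z))
g = 4
(-14*b(-3))*g = -14*(-6 + 7*(-3))/(-1 - 3)*4 = -14*(-6 - 21)/(-4)*4 = -(-7)*(-27)/2*4 = -14*27/4*4 = -189/2*4 = -378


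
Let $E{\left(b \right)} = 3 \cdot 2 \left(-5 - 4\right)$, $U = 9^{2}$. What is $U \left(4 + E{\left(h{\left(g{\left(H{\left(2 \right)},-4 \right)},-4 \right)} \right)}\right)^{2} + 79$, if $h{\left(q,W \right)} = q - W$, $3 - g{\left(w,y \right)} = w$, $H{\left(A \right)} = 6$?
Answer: $202579$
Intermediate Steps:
$g{\left(w,y \right)} = 3 - w$
$U = 81$
$E{\left(b \right)} = -54$ ($E{\left(b \right)} = 3 \cdot 2 \left(-9\right) = 3 \left(-18\right) = -54$)
$U \left(4 + E{\left(h{\left(g{\left(H{\left(2 \right)},-4 \right)},-4 \right)} \right)}\right)^{2} + 79 = 81 \left(4 - 54\right)^{2} + 79 = 81 \left(-50\right)^{2} + 79 = 81 \cdot 2500 + 79 = 202500 + 79 = 202579$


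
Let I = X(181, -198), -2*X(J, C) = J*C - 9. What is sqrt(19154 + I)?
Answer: sqrt(148310)/2 ≈ 192.56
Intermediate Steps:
X(J, C) = 9/2 - C*J/2 (X(J, C) = -(J*C - 9)/2 = -(C*J - 9)/2 = -(-9 + C*J)/2 = 9/2 - C*J/2)
I = 35847/2 (I = 9/2 - 1/2*(-198)*181 = 9/2 + 17919 = 35847/2 ≈ 17924.)
sqrt(19154 + I) = sqrt(19154 + 35847/2) = sqrt(74155/2) = sqrt(148310)/2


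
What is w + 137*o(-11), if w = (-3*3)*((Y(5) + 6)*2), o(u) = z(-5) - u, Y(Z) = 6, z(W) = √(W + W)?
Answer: 1291 + 137*I*√10 ≈ 1291.0 + 433.23*I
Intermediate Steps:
z(W) = √2*√W (z(W) = √(2*W) = √2*√W)
o(u) = -u + I*√10 (o(u) = √2*√(-5) - u = √2*(I*√5) - u = I*√10 - u = -u + I*√10)
w = -216 (w = (-3*3)*((6 + 6)*2) = -108*2 = -9*24 = -216)
w + 137*o(-11) = -216 + 137*(-1*(-11) + I*√10) = -216 + 137*(11 + I*√10) = -216 + (1507 + 137*I*√10) = 1291 + 137*I*√10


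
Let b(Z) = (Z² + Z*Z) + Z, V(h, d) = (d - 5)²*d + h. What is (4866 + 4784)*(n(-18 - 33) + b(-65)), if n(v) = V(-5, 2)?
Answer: 81040700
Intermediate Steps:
V(h, d) = h + d*(-5 + d)² (V(h, d) = (-5 + d)²*d + h = d*(-5 + d)² + h = h + d*(-5 + d)²)
n(v) = 13 (n(v) = -5 + 2*(-5 + 2)² = -5 + 2*(-3)² = -5 + 2*9 = -5 + 18 = 13)
b(Z) = Z + 2*Z² (b(Z) = (Z² + Z²) + Z = 2*Z² + Z = Z + 2*Z²)
(4866 + 4784)*(n(-18 - 33) + b(-65)) = (4866 + 4784)*(13 - 65*(1 + 2*(-65))) = 9650*(13 - 65*(1 - 130)) = 9650*(13 - 65*(-129)) = 9650*(13 + 8385) = 9650*8398 = 81040700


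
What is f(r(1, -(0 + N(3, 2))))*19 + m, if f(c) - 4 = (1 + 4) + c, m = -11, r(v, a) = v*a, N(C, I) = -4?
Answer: 236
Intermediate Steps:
r(v, a) = a*v
f(c) = 9 + c (f(c) = 4 + ((1 + 4) + c) = 4 + (5 + c) = 9 + c)
f(r(1, -(0 + N(3, 2))))*19 + m = (9 - (0 - 4)*1)*19 - 11 = (9 - 1*(-4)*1)*19 - 11 = (9 + 4*1)*19 - 11 = (9 + 4)*19 - 11 = 13*19 - 11 = 247 - 11 = 236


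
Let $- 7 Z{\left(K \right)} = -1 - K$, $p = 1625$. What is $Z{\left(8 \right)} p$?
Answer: $\frac{14625}{7} \approx 2089.3$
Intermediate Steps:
$Z{\left(K \right)} = \frac{1}{7} + \frac{K}{7}$ ($Z{\left(K \right)} = - \frac{-1 - K}{7} = \frac{1}{7} + \frac{K}{7}$)
$Z{\left(8 \right)} p = \left(\frac{1}{7} + \frac{1}{7} \cdot 8\right) 1625 = \left(\frac{1}{7} + \frac{8}{7}\right) 1625 = \frac{9}{7} \cdot 1625 = \frac{14625}{7}$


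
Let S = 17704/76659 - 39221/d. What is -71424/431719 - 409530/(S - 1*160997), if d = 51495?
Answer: 108756984430233113949/45729593334992436856 ≈ 2.3783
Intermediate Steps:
S = -698325053/1315851735 (S = 17704/76659 - 39221/51495 = -698325053/1315851735 ≈ -0.53070)
-71424/431719 - 409530/(S - 1*160997) = -71424/431719 - 409530/(-698325053/1315851735 - 1*160997) = -71424*1/431719 - 409530/(-698325053/1315851735 - 160997) = -71424/431719 - 409530/(-211848880104848/1315851735) = -71424/431719 - 409530*(-1315851735/211848880104848) = -71424/431719 + 269440380517275/105924440052424 = 108756984430233113949/45729593334992436856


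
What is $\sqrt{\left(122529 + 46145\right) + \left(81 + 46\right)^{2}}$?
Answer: $\sqrt{184803} \approx 429.89$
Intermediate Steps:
$\sqrt{\left(122529 + 46145\right) + \left(81 + 46\right)^{2}} = \sqrt{168674 + 127^{2}} = \sqrt{168674 + 16129} = \sqrt{184803}$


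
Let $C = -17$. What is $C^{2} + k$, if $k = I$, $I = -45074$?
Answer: $-44785$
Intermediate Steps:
$k = -45074$
$C^{2} + k = \left(-17\right)^{2} - 45074 = 289 - 45074 = -44785$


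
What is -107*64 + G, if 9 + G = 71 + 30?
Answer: -6756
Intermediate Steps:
G = 92 (G = -9 + (71 + 30) = -9 + 101 = 92)
-107*64 + G = -107*64 + 92 = -6848 + 92 = -6756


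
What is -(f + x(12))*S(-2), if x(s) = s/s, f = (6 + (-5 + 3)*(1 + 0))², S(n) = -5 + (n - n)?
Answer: 85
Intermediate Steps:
S(n) = -5 (S(n) = -5 + 0 = -5)
f = 16 (f = (6 - 2*1)² = (6 - 2)² = 4² = 16)
x(s) = 1
-(f + x(12))*S(-2) = -(16 + 1)*(-5) = -17*(-5) = -1*(-85) = 85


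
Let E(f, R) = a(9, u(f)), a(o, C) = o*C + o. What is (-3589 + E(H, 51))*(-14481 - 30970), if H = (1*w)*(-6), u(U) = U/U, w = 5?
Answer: 162305521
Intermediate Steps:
u(U) = 1
H = -30 (H = (1*5)*(-6) = 5*(-6) = -30)
a(o, C) = o + C*o (a(o, C) = C*o + o = o + C*o)
E(f, R) = 18 (E(f, R) = 9*(1 + 1) = 9*2 = 18)
(-3589 + E(H, 51))*(-14481 - 30970) = (-3589 + 18)*(-14481 - 30970) = -3571*(-45451) = 162305521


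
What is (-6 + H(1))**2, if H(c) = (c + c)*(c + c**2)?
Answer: 4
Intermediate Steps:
H(c) = 2*c*(c + c**2) (H(c) = (2*c)*(c + c**2) = 2*c*(c + c**2))
(-6 + H(1))**2 = (-6 + 2*1**2*(1 + 1))**2 = (-6 + 2*1*2)**2 = (-6 + 4)**2 = (-2)**2 = 4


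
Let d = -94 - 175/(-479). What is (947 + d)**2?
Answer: 167086372644/229441 ≈ 7.2823e+5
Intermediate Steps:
d = -44851/479 (d = -94 - 175*(-1)/479 = -94 - 1*(-175/479) = -94 + 175/479 = -44851/479 ≈ -93.635)
(947 + d)**2 = (947 - 44851/479)**2 = (408762/479)**2 = 167086372644/229441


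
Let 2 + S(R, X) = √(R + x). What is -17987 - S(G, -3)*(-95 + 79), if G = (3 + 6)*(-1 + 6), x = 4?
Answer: -17907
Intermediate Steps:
G = 45 (G = 9*5 = 45)
S(R, X) = -2 + √(4 + R) (S(R, X) = -2 + √(R + 4) = -2 + √(4 + R))
-17987 - S(G, -3)*(-95 + 79) = -17987 - (-2 + √(4 + 45))*(-95 + 79) = -17987 - (-2 + √49)*(-16) = -17987 - (-2 + 7)*(-16) = -17987 - 5*(-16) = -17987 - 1*(-80) = -17987 + 80 = -17907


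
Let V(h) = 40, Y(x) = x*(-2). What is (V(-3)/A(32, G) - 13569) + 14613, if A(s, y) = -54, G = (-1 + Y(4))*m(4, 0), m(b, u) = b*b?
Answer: 28168/27 ≈ 1043.3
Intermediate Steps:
Y(x) = -2*x
m(b, u) = b²
G = -144 (G = (-1 - 2*4)*4² = (-1 - 8)*16 = -9*16 = -144)
(V(-3)/A(32, G) - 13569) + 14613 = (40/(-54) - 13569) + 14613 = (40*(-1/54) - 13569) + 14613 = (-20/27 - 13569) + 14613 = -366383/27 + 14613 = 28168/27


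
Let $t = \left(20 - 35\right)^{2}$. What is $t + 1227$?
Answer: $1452$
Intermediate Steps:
$t = 225$ ($t = \left(-15\right)^{2} = 225$)
$t + 1227 = 225 + 1227 = 1452$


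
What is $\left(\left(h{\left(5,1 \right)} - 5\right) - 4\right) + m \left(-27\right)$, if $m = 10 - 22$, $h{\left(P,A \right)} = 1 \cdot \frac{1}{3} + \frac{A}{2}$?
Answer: $\frac{1895}{6} \approx 315.83$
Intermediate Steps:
$h{\left(P,A \right)} = \frac{1}{3} + \frac{A}{2}$ ($h{\left(P,A \right)} = 1 \cdot \frac{1}{3} + A \frac{1}{2} = \frac{1}{3} + \frac{A}{2}$)
$m = -12$
$\left(\left(h{\left(5,1 \right)} - 5\right) - 4\right) + m \left(-27\right) = \left(\left(\left(\frac{1}{3} + \frac{1}{2} \cdot 1\right) - 5\right) - 4\right) - -324 = \left(\left(\left(\frac{1}{3} + \frac{1}{2}\right) - 5\right) - 4\right) + 324 = \left(\left(\frac{5}{6} - 5\right) - 4\right) + 324 = \left(- \frac{25}{6} - 4\right) + 324 = - \frac{49}{6} + 324 = \frac{1895}{6}$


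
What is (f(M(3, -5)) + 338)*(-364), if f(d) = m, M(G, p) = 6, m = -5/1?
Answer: -121212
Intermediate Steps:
m = -5 (m = -5*1 = -5)
f(d) = -5
(f(M(3, -5)) + 338)*(-364) = (-5 + 338)*(-364) = 333*(-364) = -121212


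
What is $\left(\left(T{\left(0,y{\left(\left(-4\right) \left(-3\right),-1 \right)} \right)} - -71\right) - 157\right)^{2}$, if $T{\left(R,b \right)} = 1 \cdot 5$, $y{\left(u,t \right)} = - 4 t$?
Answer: $6561$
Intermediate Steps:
$T{\left(R,b \right)} = 5$
$\left(\left(T{\left(0,y{\left(\left(-4\right) \left(-3\right),-1 \right)} \right)} - -71\right) - 157\right)^{2} = \left(\left(5 - -71\right) - 157\right)^{2} = \left(\left(5 + 71\right) - 157\right)^{2} = \left(76 - 157\right)^{2} = \left(-81\right)^{2} = 6561$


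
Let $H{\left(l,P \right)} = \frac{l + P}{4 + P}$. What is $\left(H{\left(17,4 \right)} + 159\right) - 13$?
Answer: $\frac{1189}{8} \approx 148.63$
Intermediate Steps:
$H{\left(l,P \right)} = \frac{P + l}{4 + P}$
$\left(H{\left(17,4 \right)} + 159\right) - 13 = \left(\frac{4 + 17}{4 + 4} + 159\right) - 13 = \left(\frac{1}{8} \cdot 21 + 159\right) - 13 = \left(\frac{21}{8} + 159\right) - 13 = \frac{1293}{8} - 13 = \frac{1189}{8}$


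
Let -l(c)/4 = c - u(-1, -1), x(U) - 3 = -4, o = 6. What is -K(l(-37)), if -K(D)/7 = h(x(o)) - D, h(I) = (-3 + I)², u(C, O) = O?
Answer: -896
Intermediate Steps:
x(U) = -1 (x(U) = 3 - 4 = -1)
l(c) = -4 - 4*c (l(c) = -4*(c - 1*(-1)) = -4*(c + 1) = -4*(1 + c) = -4 - 4*c)
K(D) = -112 + 7*D (K(D) = -7*((-3 - 1)² - D) = -7*((-4)² - D) = -7*(16 - D) = -112 + 7*D)
-K(l(-37)) = -(-112 + 7*(-4 - 4*(-37))) = -(-112 + 7*(-4 + 148)) = -(-112 + 7*144) = -(-112 + 1008) = -1*896 = -896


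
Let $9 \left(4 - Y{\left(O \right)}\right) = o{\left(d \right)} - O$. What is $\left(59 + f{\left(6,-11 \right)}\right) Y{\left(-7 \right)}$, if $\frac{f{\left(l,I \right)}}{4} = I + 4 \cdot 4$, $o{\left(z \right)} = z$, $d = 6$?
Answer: $\frac{1817}{9} \approx 201.89$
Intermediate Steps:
$f{\left(l,I \right)} = 64 + 4 I$ ($f{\left(l,I \right)} = 4 \left(I + 4 \cdot 4\right) = 4 \left(I + 16\right) = 4 \left(16 + I\right) = 64 + 4 I$)
$Y{\left(O \right)} = \frac{10}{3} + \frac{O}{9}$ ($Y{\left(O \right)} = 4 - \frac{6 - O}{9} = 4 + \left(- \frac{2}{3} + \frac{O}{9}\right) = \frac{10}{3} + \frac{O}{9}$)
$\left(59 + f{\left(6,-11 \right)}\right) Y{\left(-7 \right)} = \left(59 + \left(64 + 4 \left(-11\right)\right)\right) \left(\frac{10}{3} + \frac{1}{9} \left(-7\right)\right) = \left(59 + \left(64 - 44\right)\right) \left(\frac{10}{3} - \frac{7}{9}\right) = \left(59 + 20\right) \frac{23}{9} = 79 \cdot \frac{23}{9} = \frac{1817}{9}$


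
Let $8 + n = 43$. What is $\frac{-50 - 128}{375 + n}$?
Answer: $- \frac{89}{205} \approx -0.43415$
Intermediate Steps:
$n = 35$ ($n = -8 + 43 = 35$)
$\frac{-50 - 128}{375 + n} = \frac{-50 - 128}{375 + 35} = - \frac{178}{410} = \left(-178\right) \frac{1}{410} = - \frac{89}{205}$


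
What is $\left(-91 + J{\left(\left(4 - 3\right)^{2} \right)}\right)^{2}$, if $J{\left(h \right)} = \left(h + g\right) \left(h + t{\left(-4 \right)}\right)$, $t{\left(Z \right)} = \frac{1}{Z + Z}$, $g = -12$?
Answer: $\frac{648025}{64} \approx 10125.0$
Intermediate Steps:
$t{\left(Z \right)} = \frac{1}{2 Z}$
$J{\left(h \right)} = \left(-12 + h\right) \left(- \frac{1}{8} + h\right)$ ($J{\left(h \right)} = \left(h - 12\right) \left(h + \frac{1}{2 \left(-4\right)}\right) = \left(-12 + h\right) \left(h + \frac{1}{2} \left(- \frac{1}{4}\right)\right) = \left(-12 + h\right) \left(h - \frac{1}{8}\right) = \left(-12 + h\right) \left(- \frac{1}{8} + h\right)$)
$\left(-91 + J{\left(\left(4 - 3\right)^{2} \right)}\right)^{2} = \left(-91 + \left(\frac{3}{2} + \left(\left(4 - 3\right)^{2}\right)^{2} - \frac{97 \left(4 - 3\right)^{2}}{8}\right)\right)^{2} = \left(-91 + \left(\frac{3}{2} + \left(1^{2}\right)^{2} - \frac{97 \cdot 1^{2}}{8}\right)\right)^{2} = \left(-91 + \left(\frac{3}{2} + 1^{2} - \frac{97}{8}\right)\right)^{2} = \left(-91 + \left(\frac{3}{2} + 1 - \frac{97}{8}\right)\right)^{2} = \left(-91 - \frac{77}{8}\right)^{2} = \left(- \frac{805}{8}\right)^{2} = \frac{648025}{64}$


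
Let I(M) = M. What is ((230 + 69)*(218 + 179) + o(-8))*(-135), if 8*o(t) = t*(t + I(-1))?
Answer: -16026120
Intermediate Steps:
o(t) = t*(-1 + t)/8 (o(t) = (t*(t - 1))/8 = (t*(-1 + t))/8 = t*(-1 + t)/8)
((230 + 69)*(218 + 179) + o(-8))*(-135) = ((230 + 69)*(218 + 179) + (1/8)*(-8)*(-1 - 8))*(-135) = (299*397 + (1/8)*(-8)*(-9))*(-135) = (118703 + 9)*(-135) = 118712*(-135) = -16026120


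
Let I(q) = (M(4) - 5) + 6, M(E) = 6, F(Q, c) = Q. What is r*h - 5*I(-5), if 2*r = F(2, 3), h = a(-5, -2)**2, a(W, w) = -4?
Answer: -19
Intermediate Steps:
h = 16 (h = (-4)**2 = 16)
r = 1 (r = (1/2)*2 = 1)
I(q) = 7 (I(q) = (6 - 5) + 6 = 1 + 6 = 7)
r*h - 5*I(-5) = 1*16 - 5*7 = 16 - 35 = -19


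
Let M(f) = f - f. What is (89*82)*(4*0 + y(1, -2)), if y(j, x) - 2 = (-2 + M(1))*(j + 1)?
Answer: -14596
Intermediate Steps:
M(f) = 0
y(j, x) = -2*j (y(j, x) = 2 + (-2 + 0)*(j + 1) = 2 - 2*(1 + j) = 2 + (-2 - 2*j) = -2*j)
(89*82)*(4*0 + y(1, -2)) = (89*82)*(4*0 - 2*1) = 7298*(0 - 2) = 7298*(-2) = -14596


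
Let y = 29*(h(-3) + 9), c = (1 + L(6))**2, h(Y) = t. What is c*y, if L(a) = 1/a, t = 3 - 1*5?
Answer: 9947/36 ≈ 276.31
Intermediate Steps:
t = -2 (t = 3 - 5 = -2)
h(Y) = -2
c = 49/36 (c = (1 + 1/6)**2 = (7/6)**2 = 49/36 ≈ 1.3611)
y = 203 (y = 29*(-2 + 9) = 29*7 = 203)
c*y = (49/36)*203 = 9947/36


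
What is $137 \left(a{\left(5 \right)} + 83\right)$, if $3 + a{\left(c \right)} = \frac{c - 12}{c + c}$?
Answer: $\frac{108641}{10} \approx 10864.0$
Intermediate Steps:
$a{\left(c \right)} = -3 + \frac{-12 + c}{2 c}$ ($a{\left(c \right)} = -3 + \frac{c - 12}{c + c} = -3 + \frac{-12 + c}{2 c}$)
$137 \left(a{\left(5 \right)} + 83\right) = 137 \left(\left(- \frac{5}{2} - \frac{6}{5}\right) + 83\right) = 137 \left(- \frac{37}{10} + 83\right) = 137 \cdot \frac{793}{10} = \frac{108641}{10}$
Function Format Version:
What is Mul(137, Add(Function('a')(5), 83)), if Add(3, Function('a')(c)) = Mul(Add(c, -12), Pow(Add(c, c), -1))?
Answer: Rational(108641, 10) ≈ 10864.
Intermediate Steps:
Function('a')(c) = Add(-3, Mul(Rational(1, 2), Pow(c, -1), Add(-12, c))) (Function('a')(c) = Add(-3, Mul(Add(c, -12), Pow(Add(c, c), -1))) = Add(-3, Mul(Add(-12, c), Pow(Mul(2, c), -1))) = Add(-3, Mul(Add(-12, c), Mul(Rational(1, 2), Pow(c, -1)))) = Add(-3, Mul(Rational(1, 2), Pow(c, -1), Add(-12, c))))
Mul(137, Add(Function('a')(5), 83)) = Mul(137, Add(Add(Rational(-5, 2), Mul(-6, Pow(5, -1))), 83)) = Mul(137, Add(Add(Rational(-5, 2), Mul(-6, Rational(1, 5))), 83)) = Mul(137, Add(Add(Rational(-5, 2), Rational(-6, 5)), 83)) = Mul(137, Add(Rational(-37, 10), 83)) = Mul(137, Rational(793, 10)) = Rational(108641, 10)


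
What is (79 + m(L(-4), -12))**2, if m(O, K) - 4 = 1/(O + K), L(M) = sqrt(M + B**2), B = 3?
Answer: 132825630/19321 - 23050*sqrt(5)/19321 ≈ 6872.0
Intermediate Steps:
L(M) = sqrt(9 + M) (L(M) = sqrt(M + 3**2) = sqrt(M + 9) = sqrt(9 + M))
m(O, K) = 4 + 1/(K + O) (m(O, K) = 4 + 1/(O + K) = 4 + 1/(K + O))
(79 + m(L(-4), -12))**2 = (79 + (1 + 4*(-12) + 4*sqrt(9 - 4))/(-12 + sqrt(9 - 4)))**2 = (79 + (1 - 48 + 4*sqrt(5))/(-12 + sqrt(5)))**2 = (79 + (-47 + 4*sqrt(5))/(-12 + sqrt(5)))**2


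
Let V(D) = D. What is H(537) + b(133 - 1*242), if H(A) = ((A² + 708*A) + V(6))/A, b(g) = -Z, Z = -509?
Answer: 313968/179 ≈ 1754.0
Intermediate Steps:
b(g) = 509 (b(g) = -1*(-509) = 509)
H(A) = (6 + A² + 708*A)/A (H(A) = ((A² + 708*A) + 6)/A = (6 + A² + 708*A)/A)
H(537) + b(133 - 1*242) = (708 + 537 + 6/537) + 509 = (708 + 537 + 6*(1/537)) + 509 = (708 + 537 + 2/179) + 509 = 222857/179 + 509 = 313968/179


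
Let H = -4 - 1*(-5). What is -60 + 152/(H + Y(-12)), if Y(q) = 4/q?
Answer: 168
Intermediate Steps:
H = 1 (H = -4 + 5 = 1)
-60 + 152/(H + Y(-12)) = -60 + 152/(1 + 4/(-12)) = -60 + 152/(1 + 4*(-1/12)) = -60 + 152/(1 - 1/3) = -60 + 152/(2/3) = -60 + (3/2)*152 = -60 + 228 = 168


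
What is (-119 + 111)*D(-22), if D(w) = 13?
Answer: -104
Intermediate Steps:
(-119 + 111)*D(-22) = (-119 + 111)*13 = -8*13 = -104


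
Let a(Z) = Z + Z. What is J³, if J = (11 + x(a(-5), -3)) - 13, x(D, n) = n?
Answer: -125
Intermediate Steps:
a(Z) = 2*Z
J = -5 (J = (11 - 3) - 13 = 8 - 13 = -5)
J³ = (-5)³ = -125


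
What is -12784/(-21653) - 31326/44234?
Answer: -56407211/478899401 ≈ -0.11779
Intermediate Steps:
-12784/(-21653) - 31326/44234 = -12784*(-1/21653) - 31326*1/44234 = 12784/21653 - 15663/22117 = -56407211/478899401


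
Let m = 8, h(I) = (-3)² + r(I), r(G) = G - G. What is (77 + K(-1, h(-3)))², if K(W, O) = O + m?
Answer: 8836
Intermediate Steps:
r(G) = 0
h(I) = 9 (h(I) = (-3)² + 0 = 9 + 0 = 9)
K(W, O) = 8 + O (K(W, O) = O + 8 = 8 + O)
(77 + K(-1, h(-3)))² = (77 + (8 + 9))² = (77 + 17)² = 94² = 8836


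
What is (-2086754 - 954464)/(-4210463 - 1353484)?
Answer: 3041218/5563947 ≈ 0.54659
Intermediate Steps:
(-2086754 - 954464)/(-4210463 - 1353484) = -3041218/(-5563947) = -3041218*(-1/5563947) = 3041218/5563947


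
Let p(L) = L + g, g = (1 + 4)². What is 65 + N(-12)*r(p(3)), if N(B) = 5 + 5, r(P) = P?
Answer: 345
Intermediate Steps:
g = 25 (g = 5² = 25)
p(L) = 25 + L (p(L) = L + 25 = 25 + L)
N(B) = 10
65 + N(-12)*r(p(3)) = 65 + 10*(25 + 3) = 65 + 10*28 = 65 + 280 = 345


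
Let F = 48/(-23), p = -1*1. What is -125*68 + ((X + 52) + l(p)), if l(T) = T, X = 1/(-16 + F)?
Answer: -3514807/416 ≈ -8449.1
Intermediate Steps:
p = -1
F = -48/23 (F = 48*(-1/23) = -48/23 ≈ -2.0870)
X = -23/416 (X = 1/(-16 - 48/23) = 1/(-416/23) = -23/416 ≈ -0.055288)
-125*68 + ((X + 52) + l(p)) = -125*68 + ((-23/416 + 52) - 1) = -8500 + (21609/416 - 1) = -8500 + 21193/416 = -3514807/416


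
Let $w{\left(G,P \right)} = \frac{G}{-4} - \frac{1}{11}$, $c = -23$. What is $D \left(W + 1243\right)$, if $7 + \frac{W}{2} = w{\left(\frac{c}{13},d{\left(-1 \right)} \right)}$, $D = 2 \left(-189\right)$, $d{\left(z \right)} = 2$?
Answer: $- \frac{66470355}{143} \approx -4.6483 \cdot 10^{5}$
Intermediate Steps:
$D = -378$
$w{\left(G,P \right)} = - \frac{1}{11} - \frac{G}{4}$ ($w{\left(G,P \right)} = G \left(- \frac{1}{4}\right) - \frac{1}{11} = - \frac{G}{4} - \frac{1}{11} = - \frac{1}{11} - \frac{G}{4}$)
$W = - \frac{3803}{286}$ ($W = -14 + 2 \left(- \frac{1}{11} - \frac{\left(-23\right) \frac{1}{13}}{4}\right) = -14 + 2 \left(- \frac{1}{11} - - \frac{23}{52}\right) = -14 + 2 \left(- \frac{1}{11} + \frac{23}{52}\right) = -14 + 2 \cdot \frac{201}{572} = -14 + \frac{201}{286} = - \frac{3803}{286} \approx -13.297$)
$D \left(W + 1243\right) = - 378 \left(- \frac{3803}{286} + 1243\right) = \left(-378\right) \frac{351695}{286} = - \frac{66470355}{143}$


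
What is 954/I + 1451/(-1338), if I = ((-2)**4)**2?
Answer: 226249/85632 ≈ 2.6421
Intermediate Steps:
I = 256 (I = 16**2 = 256)
954/I + 1451/(-1338) = 954/256 + 1451/(-1338) = 954*(1/256) + 1451*(-1/1338) = 477/128 - 1451/1338 = 226249/85632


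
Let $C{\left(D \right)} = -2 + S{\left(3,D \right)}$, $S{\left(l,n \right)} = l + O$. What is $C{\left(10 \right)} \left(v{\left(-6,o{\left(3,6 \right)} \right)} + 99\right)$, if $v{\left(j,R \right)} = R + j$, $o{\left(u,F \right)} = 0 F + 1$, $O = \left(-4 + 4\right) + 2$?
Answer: $282$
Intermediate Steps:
$O = 2$ ($O = 0 + 2 = 2$)
$o{\left(u,F \right)} = 1$ ($o{\left(u,F \right)} = 0 + 1 = 1$)
$S{\left(l,n \right)} = 2 + l$ ($S{\left(l,n \right)} = l + 2 = 2 + l$)
$C{\left(D \right)} = 3$ ($C{\left(D \right)} = -2 + \left(2 + 3\right) = -2 + 5 = 3$)
$C{\left(10 \right)} \left(v{\left(-6,o{\left(3,6 \right)} \right)} + 99\right) = 3 \left(\left(1 - 6\right) + 99\right) = 3 \left(-5 + 99\right) = 3 \cdot 94 = 282$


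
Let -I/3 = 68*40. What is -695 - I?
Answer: 7465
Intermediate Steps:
I = -8160 (I = -204*40 = -3*2720 = -8160)
-695 - I = -695 - 1*(-8160) = -695 + 8160 = 7465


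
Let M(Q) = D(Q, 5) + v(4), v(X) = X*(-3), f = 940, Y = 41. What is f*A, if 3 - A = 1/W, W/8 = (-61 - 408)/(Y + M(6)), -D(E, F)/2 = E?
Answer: 2649155/938 ≈ 2824.3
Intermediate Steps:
D(E, F) = -2*E
v(X) = -3*X
M(Q) = -12 - 2*Q (M(Q) = -2*Q - 3*4 = -2*Q - 12 = -12 - 2*Q)
W = -3752/17 (W = 8*((-61 - 408)/(41 + (-12 - 2*6))) = 8*(-469/(41 + (-12 - 12))) = 8*(-469/(41 - 24)) = 8*(-469/17) = -3752/17 ≈ -220.71)
A = 11273/3752 (A = 3 - 1/(-3752/17) = 3 - 1*(-17/3752) = 3 + 17/3752 = 11273/3752 ≈ 3.0045)
f*A = 940*(11273/3752) = 2649155/938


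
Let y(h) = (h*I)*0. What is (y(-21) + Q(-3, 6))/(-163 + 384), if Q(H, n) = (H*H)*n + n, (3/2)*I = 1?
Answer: 60/221 ≈ 0.27149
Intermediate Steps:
I = ⅔ (I = (⅔)*1 = ⅔ ≈ 0.66667)
Q(H, n) = n + n*H² (Q(H, n) = H²*n + n = n*H² + n = n + n*H²)
y(h) = 0 (y(h) = (h*(⅔))*0 = (2*h/3)*0 = 0)
(y(-21) + Q(-3, 6))/(-163 + 384) = (0 + 6*(1 + (-3)²))/(-163 + 384) = (0 + 6*(1 + 9))/221 = (0 + 6*10)*(1/221) = (0 + 60)*(1/221) = 60*(1/221) = 60/221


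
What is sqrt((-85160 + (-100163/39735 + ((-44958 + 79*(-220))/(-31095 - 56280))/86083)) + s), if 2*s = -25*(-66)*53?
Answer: I*sqrt(73111269824633311134099583030)/1328297275275 ≈ 203.56*I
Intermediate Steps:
s = 43725 (s = (-25*(-66)*53)/2 = (1650*53)/2 = (1/2)*87450 = 43725)
sqrt((-85160 + (-100163/39735 + ((-44958 + 79*(-220))/(-31095 - 56280))/86083)) + s) = sqrt((-85160 + (-100163/39735 + ((-44958 + 79*(-220))/(-31095 - 56280))/86083)) + 43725) = sqrt((-85160 + (-100163*1/39735 + ((-44958 - 17380)/(-87375))*(1/86083))) + 43725) = sqrt((-85160 + (-100163/39735 - 62338*(-1/87375)*(1/86083))) + 43725) = sqrt((-85160 + (-100163/39735 + (62338/87375)*(1/86083))) + 43725) = sqrt((-85160 + (-100163/39735 + 62338/7521502125)) + 43725) = sqrt((-85160 - 50224916023063/19924459129125) + 43725) = sqrt(-1696817164352308063/19924459129125 + 43725) = sqrt(-825620188931317438/19924459129125) = I*sqrt(73111269824633311134099583030)/1328297275275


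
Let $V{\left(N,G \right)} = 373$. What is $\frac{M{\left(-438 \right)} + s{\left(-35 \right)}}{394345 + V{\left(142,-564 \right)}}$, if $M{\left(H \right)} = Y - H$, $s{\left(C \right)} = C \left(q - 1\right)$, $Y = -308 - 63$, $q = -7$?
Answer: $\frac{347}{394718} \approx 0.00087911$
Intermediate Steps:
$Y = -371$
$s{\left(C \right)} = - 8 C$ ($s{\left(C \right)} = C \left(-7 - 1\right) = C \left(-8\right) = - 8 C$)
$M{\left(H \right)} = -371 - H$
$\frac{M{\left(-438 \right)} + s{\left(-35 \right)}}{394345 + V{\left(142,-564 \right)}} = \frac{\left(-371 - -438\right) - -280}{394345 + 373} = \frac{\left(-371 + 438\right) + 280}{394718} = \left(67 + 280\right) \frac{1}{394718} = 347 \cdot \frac{1}{394718} = \frac{347}{394718}$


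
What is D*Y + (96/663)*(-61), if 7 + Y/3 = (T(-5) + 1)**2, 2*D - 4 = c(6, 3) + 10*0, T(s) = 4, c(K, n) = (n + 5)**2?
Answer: 403804/221 ≈ 1827.2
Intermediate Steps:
c(K, n) = (5 + n)**2
D = 34 (D = 2 + ((5 + 3)**2 + 10*0)/2 = 2 + (8**2 + 0)/2 = 2 + (64 + 0)/2 = 2 + (1/2)*64 = 2 + 32 = 34)
Y = 54 (Y = -21 + 3*(4 + 1)**2 = -21 + 3*5**2 = -21 + 3*25 = -21 + 75 = 54)
D*Y + (96/663)*(-61) = 34*54 + (96/663)*(-61) = 1836 + (96*(1/663))*(-61) = 1836 + (32/221)*(-61) = 1836 - 1952/221 = 403804/221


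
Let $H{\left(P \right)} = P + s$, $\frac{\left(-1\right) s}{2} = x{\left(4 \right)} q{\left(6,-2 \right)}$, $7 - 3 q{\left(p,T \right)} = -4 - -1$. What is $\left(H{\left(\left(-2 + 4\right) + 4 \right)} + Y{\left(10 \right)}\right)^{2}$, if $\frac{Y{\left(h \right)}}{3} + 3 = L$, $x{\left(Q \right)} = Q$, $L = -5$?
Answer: $\frac{17956}{9} \approx 1995.1$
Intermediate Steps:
$q{\left(p,T \right)} = \frac{10}{3}$ ($q{\left(p,T \right)} = \frac{7}{3} - \frac{-4 - -1}{3} = \frac{7}{3} - \frac{-4 + 1}{3} = \frac{7}{3} - -1 = \frac{7}{3} + 1 = \frac{10}{3}$)
$Y{\left(h \right)} = -24$ ($Y{\left(h \right)} = -9 + 3 \left(-5\right) = -9 - 15 = -24$)
$s = - \frac{80}{3}$ ($s = - 2 \cdot 4 \cdot \frac{10}{3} = \left(-2\right) \frac{40}{3} = - \frac{80}{3} \approx -26.667$)
$H{\left(P \right)} = - \frac{80}{3} + P$ ($H{\left(P \right)} = P - \frac{80}{3} = - \frac{80}{3} + P$)
$\left(H{\left(\left(-2 + 4\right) + 4 \right)} + Y{\left(10 \right)}\right)^{2} = \left(\left(- \frac{80}{3} + \left(\left(-2 + 4\right) + 4\right)\right) - 24\right)^{2} = \left(\left(- \frac{80}{3} + \left(2 + 4\right)\right) - 24\right)^{2} = \left(\left(- \frac{80}{3} + 6\right) - 24\right)^{2} = \left(- \frac{62}{3} - 24\right)^{2} = \left(- \frac{134}{3}\right)^{2} = \frac{17956}{9}$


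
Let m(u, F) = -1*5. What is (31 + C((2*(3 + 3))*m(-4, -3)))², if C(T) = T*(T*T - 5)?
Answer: 46513117561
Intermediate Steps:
m(u, F) = -5
C(T) = T*(-5 + T²) (C(T) = T*(T² - 5) = T*(-5 + T²))
(31 + C((2*(3 + 3))*m(-4, -3)))² = (31 + ((2*(3 + 3))*(-5))*(-5 + ((2*(3 + 3))*(-5))²))² = (31 + ((2*6)*(-5))*(-5 + ((2*6)*(-5))²))² = (31 + (12*(-5))*(-5 + (12*(-5))²))² = (31 - 60*(-5 + (-60)²))² = (31 - 60*(-5 + 3600))² = (31 - 60*3595)² = (31 - 215700)² = (-215669)² = 46513117561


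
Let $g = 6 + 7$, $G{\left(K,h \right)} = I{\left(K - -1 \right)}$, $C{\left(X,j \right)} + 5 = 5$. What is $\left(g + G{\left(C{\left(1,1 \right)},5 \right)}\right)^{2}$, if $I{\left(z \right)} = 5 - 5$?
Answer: $169$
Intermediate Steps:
$I{\left(z \right)} = 0$ ($I{\left(z \right)} = 5 - 5 = 0$)
$C{\left(X,j \right)} = 0$ ($C{\left(X,j \right)} = -5 + 5 = 0$)
$G{\left(K,h \right)} = 0$
$g = 13$
$\left(g + G{\left(C{\left(1,1 \right)},5 \right)}\right)^{2} = \left(13 + 0\right)^{2} = 13^{2} = 169$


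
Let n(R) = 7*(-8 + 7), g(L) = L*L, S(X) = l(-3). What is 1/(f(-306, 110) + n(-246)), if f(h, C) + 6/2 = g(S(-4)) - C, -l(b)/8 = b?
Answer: 1/456 ≈ 0.0021930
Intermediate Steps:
l(b) = -8*b
S(X) = 24 (S(X) = -8*(-3) = 24)
g(L) = L²
n(R) = -7 (n(R) = 7*(-1) = -7)
f(h, C) = 573 - C (f(h, C) = -3 + (24² - C) = -3 + (576 - C) = 573 - C)
1/(f(-306, 110) + n(-246)) = 1/((573 - 1*110) - 7) = 1/((573 - 110) - 7) = 1/(463 - 7) = 1/456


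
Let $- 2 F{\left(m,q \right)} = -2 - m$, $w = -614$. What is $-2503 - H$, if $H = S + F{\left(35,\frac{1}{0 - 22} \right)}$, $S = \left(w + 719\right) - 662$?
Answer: $- \frac{3929}{2} \approx -1964.5$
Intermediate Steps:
$F{\left(m,q \right)} = 1 + \frac{m}{2}$ ($F{\left(m,q \right)} = - \frac{-2 - m}{2} = 1 + \frac{m}{2}$)
$S = -557$ ($S = \left(-614 + 719\right) - 662 = 105 - 662 = -557$)
$H = - \frac{1077}{2}$ ($H = -557 + \left(1 + \frac{1}{2} \cdot 35\right) = -557 + \left(1 + \frac{35}{2}\right) = -557 + \frac{37}{2} = - \frac{1077}{2} \approx -538.5$)
$-2503 - H = -2503 - - \frac{1077}{2} = -2503 + \frac{1077}{2} = - \frac{3929}{2}$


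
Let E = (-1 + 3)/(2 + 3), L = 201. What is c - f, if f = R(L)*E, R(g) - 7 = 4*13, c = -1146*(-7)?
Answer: 39992/5 ≈ 7998.4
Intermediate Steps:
c = 8022
R(g) = 59 (R(g) = 7 + 4*13 = 7 + 52 = 59)
E = ⅖ (E = 2/5 = 2*(⅕) = ⅖ ≈ 0.40000)
f = 118/5 (f = 59*(⅖) = 118/5 ≈ 23.600)
c - f = 8022 - 1*118/5 = 8022 - 118/5 = 39992/5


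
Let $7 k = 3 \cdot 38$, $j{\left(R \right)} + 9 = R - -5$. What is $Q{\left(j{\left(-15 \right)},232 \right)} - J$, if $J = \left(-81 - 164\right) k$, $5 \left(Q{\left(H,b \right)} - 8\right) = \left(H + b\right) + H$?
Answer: $\frac{20184}{5} \approx 4036.8$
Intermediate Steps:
$j{\left(R \right)} = -4 + R$ ($j{\left(R \right)} = -9 + \left(R - -5\right) = -9 + \left(R + 5\right) = -9 + \left(5 + R\right) = -4 + R$)
$k = \frac{114}{7}$ ($k = \frac{3 \cdot 38}{7} = \frac{1}{7} \cdot 114 = \frac{114}{7} \approx 16.286$)
$Q{\left(H,b \right)} = 8 + \frac{b}{5} + \frac{2 H}{5}$ ($Q{\left(H,b \right)} = 8 + \frac{\left(H + b\right) + H}{5} = 8 + \frac{b + 2 H}{5} = 8 + \left(\frac{b}{5} + \frac{2 H}{5}\right) = 8 + \frac{b}{5} + \frac{2 H}{5}$)
$J = -3990$ ($J = \left(-81 - 164\right) \frac{114}{7} = \left(-245\right) \frac{114}{7} = -3990$)
$Q{\left(j{\left(-15 \right)},232 \right)} - J = \left(8 + \frac{1}{5} \cdot 232 + \frac{2 \left(-4 - 15\right)}{5}\right) - -3990 = \left(8 + \frac{232}{5} + \frac{2}{5} \left(-19\right)\right) + 3990 = \left(8 + \frac{232}{5} - \frac{38}{5}\right) + 3990 = \frac{234}{5} + 3990 = \frac{20184}{5}$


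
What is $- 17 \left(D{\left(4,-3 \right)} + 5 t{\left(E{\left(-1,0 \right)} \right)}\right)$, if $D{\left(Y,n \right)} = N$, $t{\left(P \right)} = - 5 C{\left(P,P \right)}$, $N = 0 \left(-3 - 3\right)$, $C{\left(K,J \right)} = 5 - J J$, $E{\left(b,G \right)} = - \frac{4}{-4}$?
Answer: $1700$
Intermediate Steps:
$E{\left(b,G \right)} = 1$ ($E{\left(b,G \right)} = \left(-4\right) \left(- \frac{1}{4}\right) = 1$)
$C{\left(K,J \right)} = 5 - J^{2}$
$N = 0$ ($N = 0 \left(-6\right) = 0$)
$t{\left(P \right)} = -25 + 5 P^{2}$ ($t{\left(P \right)} = - 5 \left(5 - P^{2}\right) = -25 + 5 P^{2}$)
$D{\left(Y,n \right)} = 0$
$- 17 \left(D{\left(4,-3 \right)} + 5 t{\left(E{\left(-1,0 \right)} \right)}\right) = - 17 \left(0 + 5 \left(-25 + 5 \cdot 1^{2}\right)\right) = - 17 \left(0 + 5 \left(-25 + 5 \cdot 1\right)\right) = - 17 \left(0 + 5 \left(-25 + 5\right)\right) = - 17 \left(0 + 5 \left(-20\right)\right) = - 17 \left(0 - 100\right) = \left(-17\right) \left(-100\right) = 1700$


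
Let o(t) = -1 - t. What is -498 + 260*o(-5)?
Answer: 542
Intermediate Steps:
-498 + 260*o(-5) = -498 + 260*(-1 - 1*(-5)) = -498 + 260*(-1 + 5) = -498 + 260*4 = -498 + 1040 = 542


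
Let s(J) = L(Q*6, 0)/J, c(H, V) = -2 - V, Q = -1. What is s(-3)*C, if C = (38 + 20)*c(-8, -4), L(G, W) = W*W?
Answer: 0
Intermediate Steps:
L(G, W) = W²
s(J) = 0 (s(J) = 0²/J = 0/J = 0)
C = 116 (C = (38 + 20)*(-2 - 1*(-4)) = 58*(-2 + 4) = 58*2 = 116)
s(-3)*C = 0*116 = 0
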